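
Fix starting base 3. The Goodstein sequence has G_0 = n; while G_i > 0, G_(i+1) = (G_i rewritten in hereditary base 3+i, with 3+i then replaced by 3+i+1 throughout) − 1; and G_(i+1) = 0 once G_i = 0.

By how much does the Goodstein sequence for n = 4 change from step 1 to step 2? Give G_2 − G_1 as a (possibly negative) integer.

0

i=0: 4 = 3 + 1 (b=3); 3→4: 4 + 1 = 5; 5−1 = 4
i=1: 4 = 4 (b=4); 4→5: 5 = 5; 5−1 = 4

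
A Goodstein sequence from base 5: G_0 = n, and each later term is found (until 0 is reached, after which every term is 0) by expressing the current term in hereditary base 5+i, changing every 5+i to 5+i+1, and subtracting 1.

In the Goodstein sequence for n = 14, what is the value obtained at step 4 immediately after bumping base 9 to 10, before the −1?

20

G_0=14  [base 5] 2·5 + 4  →[5↦6]→  2·6 + 4 = 16  −1 ⇒ G_1=15
G_1=15  [base 6] 2·6 + 3  →[6↦7]→  2·7 + 3 = 17  −1 ⇒ G_2=16
G_2=16  [base 7] 2·7 + 2  →[7↦8]→  2·8 + 2 = 18  −1 ⇒ G_3=17
G_3=17  [base 8] 2·8 + 1  →[8↦9]→  2·9 + 1 = 19  −1 ⇒ G_4=18
G_4=18  [base 9] 2·9  →[9↦10]→  2·10 = 20  −1 ⇒ G_5=19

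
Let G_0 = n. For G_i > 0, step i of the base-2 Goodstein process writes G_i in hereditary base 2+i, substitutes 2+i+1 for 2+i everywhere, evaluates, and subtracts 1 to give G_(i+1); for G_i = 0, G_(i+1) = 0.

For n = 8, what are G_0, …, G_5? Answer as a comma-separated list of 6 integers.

i=0: 8 = 2^(2 + 1) (b=2); 2→3: 3^(3 + 1) = 81; 81−1 = 80
i=1: 80 = 2·3^3 + 2·3^2 + 2·3 + 2 (b=3); 3→4: 2·4^4 + 2·4^2 + 2·4 + 2 = 554; 554−1 = 553
i=2: 553 = 2·4^4 + 2·4^2 + 2·4 + 1 (b=4); 4→5: 2·5^5 + 2·5^2 + 2·5 + 1 = 6311; 6311−1 = 6310
i=3: 6310 = 2·5^5 + 2·5^2 + 2·5 (b=5); 5→6: 2·6^6 + 2·6^2 + 2·6 = 93396; 93396−1 = 93395
i=4: 93395 = 2·6^6 + 2·6^2 + 6 + 5 (b=6); 6→7: 2·7^7 + 2·7^2 + 7 + 5 = 1647196; 1647196−1 = 1647195

8, 80, 553, 6310, 93395, 1647195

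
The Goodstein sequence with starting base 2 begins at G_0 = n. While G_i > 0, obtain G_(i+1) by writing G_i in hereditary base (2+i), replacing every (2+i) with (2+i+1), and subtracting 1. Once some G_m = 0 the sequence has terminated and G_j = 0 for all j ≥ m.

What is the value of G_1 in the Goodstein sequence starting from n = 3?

3

G_0 = 3. HB_2(3) = 2 + 1. Bump = 4. G_1 = 3.
G_1 = 3. HB_3(3) = 3. Bump = 4. G_2 = 3.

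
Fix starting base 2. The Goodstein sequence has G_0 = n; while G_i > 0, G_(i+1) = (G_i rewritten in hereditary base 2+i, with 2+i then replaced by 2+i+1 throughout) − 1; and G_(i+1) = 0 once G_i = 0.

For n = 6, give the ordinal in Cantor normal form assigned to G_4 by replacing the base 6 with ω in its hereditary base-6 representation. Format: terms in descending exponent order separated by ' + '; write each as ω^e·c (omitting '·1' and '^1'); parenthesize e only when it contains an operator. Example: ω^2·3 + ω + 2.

ω^5·5 + ω^4·5 + ω^3·5 + ω^2·5 + ω·5 + 5

i=0: 6 = 2^2 + 2 (b=2); 2→3: 3^3 + 3 = 30; 30−1 = 29
i=1: 29 = 3^3 + 2 (b=3); 3→4: 4^4 + 2 = 258; 258−1 = 257
i=2: 257 = 4^4 + 1 (b=4); 4→5: 5^5 + 1 = 3126; 3126−1 = 3125
i=3: 3125 = 5^5 (b=5); 5→6: 6^6 = 46656; 46656−1 = 46655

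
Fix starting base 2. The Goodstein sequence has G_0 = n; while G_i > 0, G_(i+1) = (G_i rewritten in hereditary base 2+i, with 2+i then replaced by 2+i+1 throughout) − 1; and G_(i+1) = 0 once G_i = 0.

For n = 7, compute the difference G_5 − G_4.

776886

base 2: 7 = 2^2 + 2 + 1; at 3: 3^3 + 3 + 1 = 31; next = 30
base 3: 30 = 3^3 + 3; at 4: 4^4 + 4 = 260; next = 259
base 4: 259 = 4^4 + 3; at 5: 5^5 + 3 = 3128; next = 3127
base 5: 3127 = 5^5 + 2; at 6: 6^6 + 2 = 46658; next = 46657
base 6: 46657 = 6^6 + 1; at 7: 7^7 + 1 = 823544; next = 823543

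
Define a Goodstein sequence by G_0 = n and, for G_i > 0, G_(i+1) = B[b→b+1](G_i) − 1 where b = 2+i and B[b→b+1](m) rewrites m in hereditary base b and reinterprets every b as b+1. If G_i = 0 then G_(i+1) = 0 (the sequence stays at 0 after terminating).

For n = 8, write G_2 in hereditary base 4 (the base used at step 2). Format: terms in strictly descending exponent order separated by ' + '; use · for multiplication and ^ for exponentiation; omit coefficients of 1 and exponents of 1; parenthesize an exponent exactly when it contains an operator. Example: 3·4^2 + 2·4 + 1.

2·4^4 + 2·4^2 + 2·4 + 1

step 0: 8 = 2^(2 + 1); sub 3 for 2: 3^(3 + 1); = 81; G_1 = 81−1 = 80
step 1: 80 = 2·3^3 + 2·3^2 + 2·3 + 2; sub 4 for 3: 2·4^4 + 2·4^2 + 2·4 + 2; = 554; G_2 = 554−1 = 553
step 2: 553 = 2·4^4 + 2·4^2 + 2·4 + 1; sub 5 for 4: 2·5^5 + 2·5^2 + 2·5 + 1; = 6311; G_3 = 6311−1 = 6310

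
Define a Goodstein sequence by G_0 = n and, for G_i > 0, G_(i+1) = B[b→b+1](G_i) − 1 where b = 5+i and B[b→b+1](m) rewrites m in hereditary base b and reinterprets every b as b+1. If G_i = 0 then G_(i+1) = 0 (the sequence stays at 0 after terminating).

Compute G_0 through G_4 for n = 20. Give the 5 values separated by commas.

G_0 = 20. HB_5(20) = 4·5. Bump = 24. G_1 = 23.
G_1 = 23. HB_6(23) = 3·6 + 5. Bump = 26. G_2 = 25.
G_2 = 25. HB_7(25) = 3·7 + 4. Bump = 28. G_3 = 27.
G_3 = 27. HB_8(27) = 3·8 + 3. Bump = 30. G_4 = 29.

20, 23, 25, 27, 29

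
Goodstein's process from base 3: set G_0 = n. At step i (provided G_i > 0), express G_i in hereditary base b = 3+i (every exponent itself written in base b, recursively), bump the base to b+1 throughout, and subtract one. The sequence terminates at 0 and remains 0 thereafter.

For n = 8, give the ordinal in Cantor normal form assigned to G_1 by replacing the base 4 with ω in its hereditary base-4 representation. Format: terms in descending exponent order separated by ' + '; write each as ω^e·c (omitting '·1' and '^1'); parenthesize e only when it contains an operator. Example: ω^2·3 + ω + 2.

ω·2 + 1

i=0: 8 = 2·3 + 2 (b=3); 3→4: 2·4 + 2 = 10; 10−1 = 9
i=1: 9 = 2·4 + 1 (b=4); 4→5: 2·5 + 1 = 11; 11−1 = 10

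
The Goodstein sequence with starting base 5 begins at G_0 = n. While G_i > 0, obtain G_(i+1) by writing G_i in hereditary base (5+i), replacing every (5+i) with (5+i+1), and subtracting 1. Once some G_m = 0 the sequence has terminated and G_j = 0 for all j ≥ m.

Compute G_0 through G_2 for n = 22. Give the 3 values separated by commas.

22, 25, 28

[0] 22 ≡ 4·5 + 2 (base 5). Lift 6: 26. −1: 25.
[1] 25 ≡ 4·6 + 1 (base 6). Lift 7: 29. −1: 28.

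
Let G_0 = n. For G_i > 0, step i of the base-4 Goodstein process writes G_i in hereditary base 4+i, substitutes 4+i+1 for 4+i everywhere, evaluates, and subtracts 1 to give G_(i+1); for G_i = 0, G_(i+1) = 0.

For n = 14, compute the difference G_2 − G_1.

G_0 = 14. HB_4(14) = 3·4 + 2. Bump = 17. G_1 = 16.
G_1 = 16. HB_5(16) = 3·5 + 1. Bump = 19. G_2 = 18.

2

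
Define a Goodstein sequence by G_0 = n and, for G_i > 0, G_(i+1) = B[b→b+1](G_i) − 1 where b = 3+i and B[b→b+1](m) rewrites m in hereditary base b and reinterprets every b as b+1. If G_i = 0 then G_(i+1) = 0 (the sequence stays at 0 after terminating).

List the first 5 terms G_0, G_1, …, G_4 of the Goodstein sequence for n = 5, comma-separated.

[0] 5 ≡ 3 + 2 (base 3). Lift 4: 6. −1: 5.
[1] 5 ≡ 4 + 1 (base 4). Lift 5: 6. −1: 5.
[2] 5 ≡ 5 (base 5). Lift 6: 6. −1: 5.
[3] 5 ≡ 5 (base 6). Lift 7: 5. −1: 4.

5, 5, 5, 5, 4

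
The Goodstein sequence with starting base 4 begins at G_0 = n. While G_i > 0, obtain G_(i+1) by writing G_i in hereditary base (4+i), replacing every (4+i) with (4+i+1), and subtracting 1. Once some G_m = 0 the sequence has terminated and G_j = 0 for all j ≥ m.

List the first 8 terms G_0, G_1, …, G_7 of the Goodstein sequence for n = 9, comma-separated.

9, 10, 11, 11, 11, 11, 11, 11

i=0: 9 = 2·4 + 1 (b=4); 4→5: 2·5 + 1 = 11; 11−1 = 10
i=1: 10 = 2·5 (b=5); 5→6: 2·6 = 12; 12−1 = 11
i=2: 11 = 6 + 5 (b=6); 6→7: 7 + 5 = 12; 12−1 = 11
i=3: 11 = 7 + 4 (b=7); 7→8: 8 + 4 = 12; 12−1 = 11
i=4: 11 = 8 + 3 (b=8); 8→9: 9 + 3 = 12; 12−1 = 11
i=5: 11 = 9 + 2 (b=9); 9→10: 10 + 2 = 12; 12−1 = 11
i=6: 11 = 10 + 1 (b=10); 10→11: 11 + 1 = 12; 12−1 = 11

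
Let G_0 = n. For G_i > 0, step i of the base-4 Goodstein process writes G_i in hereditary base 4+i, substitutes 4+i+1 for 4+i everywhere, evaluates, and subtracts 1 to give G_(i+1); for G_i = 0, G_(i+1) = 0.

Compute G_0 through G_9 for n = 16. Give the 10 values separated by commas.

i=0: 16 = 4^2 (b=4); 4→5: 5^2 = 25; 25−1 = 24
i=1: 24 = 4·5 + 4 (b=5); 5→6: 4·6 + 4 = 28; 28−1 = 27
i=2: 27 = 4·6 + 3 (b=6); 6→7: 4·7 + 3 = 31; 31−1 = 30
i=3: 30 = 4·7 + 2 (b=7); 7→8: 4·8 + 2 = 34; 34−1 = 33
i=4: 33 = 4·8 + 1 (b=8); 8→9: 4·9 + 1 = 37; 37−1 = 36
i=5: 36 = 4·9 (b=9); 9→10: 4·10 = 40; 40−1 = 39
i=6: 39 = 3·10 + 9 (b=10); 10→11: 3·11 + 9 = 42; 42−1 = 41
i=7: 41 = 3·11 + 8 (b=11); 11→12: 3·12 + 8 = 44; 44−1 = 43
i=8: 43 = 3·12 + 7 (b=12); 12→13: 3·13 + 7 = 46; 46−1 = 45

16, 24, 27, 30, 33, 36, 39, 41, 43, 45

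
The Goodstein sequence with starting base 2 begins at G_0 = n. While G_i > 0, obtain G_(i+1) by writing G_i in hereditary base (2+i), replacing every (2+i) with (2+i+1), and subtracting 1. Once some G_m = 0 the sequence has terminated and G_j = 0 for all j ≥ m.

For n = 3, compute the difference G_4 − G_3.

G_0=3  [base 2] 2 + 1  →[2↦3]→  3 + 1 = 4  −1 ⇒ G_1=3
G_1=3  [base 3] 3  →[3↦4]→  4 = 4  −1 ⇒ G_2=3
G_2=3  [base 4] 3  →[4↦5]→  3 = 3  −1 ⇒ G_3=2
G_3=2  [base 5] 2  →[5↦6]→  2 = 2  −1 ⇒ G_4=1

-1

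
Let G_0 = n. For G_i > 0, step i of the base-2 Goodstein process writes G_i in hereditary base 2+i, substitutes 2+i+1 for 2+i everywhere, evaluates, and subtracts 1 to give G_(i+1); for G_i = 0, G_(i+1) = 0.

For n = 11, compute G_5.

[0] 11 ≡ 2^(2 + 1) + 2 + 1 (base 2). Lift 3: 85. −1: 84.
[1] 84 ≡ 3^(3 + 1) + 3 (base 3). Lift 4: 1028. −1: 1027.
[2] 1027 ≡ 4^(4 + 1) + 3 (base 4). Lift 5: 15628. −1: 15627.
[3] 15627 ≡ 5^(5 + 1) + 2 (base 5). Lift 6: 279938. −1: 279937.
[4] 279937 ≡ 6^(6 + 1) + 1 (base 6). Lift 7: 5764802. −1: 5764801.
[5] 5764801 ≡ 7^(7 + 1) (base 7). Lift 8: 134217728. −1: 134217727.

5764801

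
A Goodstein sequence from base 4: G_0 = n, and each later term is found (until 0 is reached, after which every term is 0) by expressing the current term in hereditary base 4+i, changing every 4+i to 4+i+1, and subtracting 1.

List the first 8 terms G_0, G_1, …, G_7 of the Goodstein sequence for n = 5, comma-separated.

base 4: 5 = 4 + 1; at 5: 5 + 1 = 6; next = 5
base 5: 5 = 5; at 6: 6 = 6; next = 5
base 6: 5 = 5; at 7: 5 = 5; next = 4
base 7: 4 = 4; at 8: 4 = 4; next = 3
base 8: 3 = 3; at 9: 3 = 3; next = 2
base 9: 2 = 2; at 10: 2 = 2; next = 1
base 10: 1 = 1; at 11: 1 = 1; next = 0

5, 5, 5, 4, 3, 2, 1, 0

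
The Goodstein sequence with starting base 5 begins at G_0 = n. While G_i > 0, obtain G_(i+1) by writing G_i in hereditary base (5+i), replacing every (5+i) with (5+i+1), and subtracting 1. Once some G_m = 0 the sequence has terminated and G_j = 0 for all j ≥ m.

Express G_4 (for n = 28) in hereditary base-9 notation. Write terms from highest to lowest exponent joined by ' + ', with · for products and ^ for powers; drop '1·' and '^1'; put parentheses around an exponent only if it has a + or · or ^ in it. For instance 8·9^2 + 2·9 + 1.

G_0 = 28. HB_5(28) = 5^2 + 3. Bump = 39. G_1 = 38.
G_1 = 38. HB_6(38) = 6^2 + 2. Bump = 51. G_2 = 50.
G_2 = 50. HB_7(50) = 7^2 + 1. Bump = 65. G_3 = 64.
G_3 = 64. HB_8(64) = 8^2. Bump = 81. G_4 = 80.
G_4 = 80. HB_9(80) = 8·9 + 8. Bump = 88. G_5 = 87.

8·9 + 8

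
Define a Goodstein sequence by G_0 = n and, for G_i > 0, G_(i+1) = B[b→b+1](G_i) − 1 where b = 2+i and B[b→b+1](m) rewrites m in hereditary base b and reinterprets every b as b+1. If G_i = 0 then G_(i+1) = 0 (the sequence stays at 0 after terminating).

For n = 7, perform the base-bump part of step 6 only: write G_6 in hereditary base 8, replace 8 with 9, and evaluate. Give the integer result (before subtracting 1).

37665880

G_0 = 7. HB_2(7) = 2^2 + 2 + 1. Bump = 31. G_1 = 30.
G_1 = 30. HB_3(30) = 3^3 + 3. Bump = 260. G_2 = 259.
G_2 = 259. HB_4(259) = 4^4 + 3. Bump = 3128. G_3 = 3127.
G_3 = 3127. HB_5(3127) = 5^5 + 2. Bump = 46658. G_4 = 46657.
G_4 = 46657. HB_6(46657) = 6^6 + 1. Bump = 823544. G_5 = 823543.
G_5 = 823543. HB_7(823543) = 7^7. Bump = 16777216. G_6 = 16777215.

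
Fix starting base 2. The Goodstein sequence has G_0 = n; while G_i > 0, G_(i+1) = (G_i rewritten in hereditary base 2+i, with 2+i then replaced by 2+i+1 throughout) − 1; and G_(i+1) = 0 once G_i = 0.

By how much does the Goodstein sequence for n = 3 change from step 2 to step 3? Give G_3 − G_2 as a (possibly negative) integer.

-1

G_0=3  [base 2] 2 + 1  →[2↦3]→  3 + 1 = 4  −1 ⇒ G_1=3
G_1=3  [base 3] 3  →[3↦4]→  4 = 4  −1 ⇒ G_2=3
G_2=3  [base 4] 3  →[4↦5]→  3 = 3  −1 ⇒ G_3=2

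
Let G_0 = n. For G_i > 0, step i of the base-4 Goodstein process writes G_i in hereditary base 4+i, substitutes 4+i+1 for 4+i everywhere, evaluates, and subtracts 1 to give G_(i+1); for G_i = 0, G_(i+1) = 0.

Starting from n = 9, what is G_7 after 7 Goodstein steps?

G_0 = 9. HB_4(9) = 2·4 + 1. Bump = 11. G_1 = 10.
G_1 = 10. HB_5(10) = 2·5. Bump = 12. G_2 = 11.
G_2 = 11. HB_6(11) = 6 + 5. Bump = 12. G_3 = 11.
G_3 = 11. HB_7(11) = 7 + 4. Bump = 12. G_4 = 11.
G_4 = 11. HB_8(11) = 8 + 3. Bump = 12. G_5 = 11.
G_5 = 11. HB_9(11) = 9 + 2. Bump = 12. G_6 = 11.
G_6 = 11. HB_10(11) = 10 + 1. Bump = 12. G_7 = 11.
G_7 = 11. HB_11(11) = 11. Bump = 12. G_8 = 11.

11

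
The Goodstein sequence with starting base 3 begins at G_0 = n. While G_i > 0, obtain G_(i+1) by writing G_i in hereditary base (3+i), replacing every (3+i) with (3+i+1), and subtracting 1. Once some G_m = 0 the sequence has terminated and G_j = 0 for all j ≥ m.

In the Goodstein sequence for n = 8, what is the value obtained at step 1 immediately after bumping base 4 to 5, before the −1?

11

(0) 8|_3 = 2·3 + 2 ↦ 2·4 + 2|_4 = 10 ⇒ 9
(1) 9|_4 = 2·4 + 1 ↦ 2·5 + 1|_5 = 11 ⇒ 10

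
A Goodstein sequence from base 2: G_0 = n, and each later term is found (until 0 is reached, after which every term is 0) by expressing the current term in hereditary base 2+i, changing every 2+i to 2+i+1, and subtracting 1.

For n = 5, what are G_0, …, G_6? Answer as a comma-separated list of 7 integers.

5, 27, 255, 467, 775, 1197, 1751

step 0: 5 = 2^2 + 1; sub 3 for 2: 3^3 + 1; = 28; G_1 = 28−1 = 27
step 1: 27 = 3^3; sub 4 for 3: 4^4; = 256; G_2 = 256−1 = 255
step 2: 255 = 3·4^3 + 3·4^2 + 3·4 + 3; sub 5 for 4: 3·5^3 + 3·5^2 + 3·5 + 3; = 468; G_3 = 468−1 = 467
step 3: 467 = 3·5^3 + 3·5^2 + 3·5 + 2; sub 6 for 5: 3·6^3 + 3·6^2 + 3·6 + 2; = 776; G_4 = 776−1 = 775
step 4: 775 = 3·6^3 + 3·6^2 + 3·6 + 1; sub 7 for 6: 3·7^3 + 3·7^2 + 3·7 + 1; = 1198; G_5 = 1198−1 = 1197
step 5: 1197 = 3·7^3 + 3·7^2 + 3·7; sub 8 for 7: 3·8^3 + 3·8^2 + 3·8; = 1752; G_6 = 1752−1 = 1751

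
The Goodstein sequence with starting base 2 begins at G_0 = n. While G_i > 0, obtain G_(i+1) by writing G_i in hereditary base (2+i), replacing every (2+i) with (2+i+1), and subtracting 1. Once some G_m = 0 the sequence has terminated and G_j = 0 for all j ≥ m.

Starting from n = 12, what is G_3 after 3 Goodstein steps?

12 —HB2→ 2^(2 + 1) + 2^2 —bump→ 3^(3 + 1) + 3^3 = 108 —(−1)→ 107
107 —HB3→ 3^(3 + 1) + 2·3^2 + 2·3 + 2 —bump→ 4^(4 + 1) + 2·4^2 + 2·4 + 2 = 1066 —(−1)→ 1065
1065 —HB4→ 4^(4 + 1) + 2·4^2 + 2·4 + 1 —bump→ 5^(5 + 1) + 2·5^2 + 2·5 + 1 = 15686 —(−1)→ 15685
15685 —HB5→ 5^(5 + 1) + 2·5^2 + 2·5 —bump→ 6^(6 + 1) + 2·6^2 + 2·6 = 280020 —(−1)→ 280019

15685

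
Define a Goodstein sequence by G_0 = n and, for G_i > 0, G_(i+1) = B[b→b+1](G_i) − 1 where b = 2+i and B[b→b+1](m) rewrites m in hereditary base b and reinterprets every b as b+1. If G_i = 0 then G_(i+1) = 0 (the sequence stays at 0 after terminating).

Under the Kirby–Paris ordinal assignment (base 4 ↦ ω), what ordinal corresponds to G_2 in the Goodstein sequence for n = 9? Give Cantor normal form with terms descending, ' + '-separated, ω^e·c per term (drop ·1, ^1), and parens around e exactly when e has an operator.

i=0: 9 = 2^(2 + 1) + 1 (b=2); 2→3: 3^(3 + 1) + 1 = 82; 82−1 = 81
i=1: 81 = 3^(3 + 1) (b=3); 3→4: 4^(4 + 1) = 1024; 1024−1 = 1023
i=2: 1023 = 3·4^4 + 3·4^3 + 3·4^2 + 3·4 + 3 (b=4); 4→5: 3·5^5 + 3·5^3 + 3·5^2 + 3·5 + 3 = 9843; 9843−1 = 9842

ω^ω·3 + ω^3·3 + ω^2·3 + ω·3 + 3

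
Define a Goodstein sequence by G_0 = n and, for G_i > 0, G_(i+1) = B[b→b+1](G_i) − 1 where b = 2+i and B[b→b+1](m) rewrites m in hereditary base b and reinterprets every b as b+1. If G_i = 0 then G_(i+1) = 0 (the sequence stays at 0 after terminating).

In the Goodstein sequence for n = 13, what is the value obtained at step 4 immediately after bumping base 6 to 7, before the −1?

5765999

step 0: 13 = 2^(2 + 1) + 2^2 + 1; sub 3 for 2: 3^(3 + 1) + 3^3 + 1; = 109; G_1 = 109−1 = 108
step 1: 108 = 3^(3 + 1) + 3^3; sub 4 for 3: 4^(4 + 1) + 4^4; = 1280; G_2 = 1280−1 = 1279
step 2: 1279 = 4^(4 + 1) + 3·4^3 + 3·4^2 + 3·4 + 3; sub 5 for 4: 5^(5 + 1) + 3·5^3 + 3·5^2 + 3·5 + 3; = 16093; G_3 = 16093−1 = 16092
step 3: 16092 = 5^(5 + 1) + 3·5^3 + 3·5^2 + 3·5 + 2; sub 6 for 5: 6^(6 + 1) + 3·6^3 + 3·6^2 + 3·6 + 2; = 280712; G_4 = 280712−1 = 280711
step 4: 280711 = 6^(6 + 1) + 3·6^3 + 3·6^2 + 3·6 + 1; sub 7 for 6: 7^(7 + 1) + 3·7^3 + 3·7^2 + 3·7 + 1; = 5765999; G_5 = 5765999−1 = 5765998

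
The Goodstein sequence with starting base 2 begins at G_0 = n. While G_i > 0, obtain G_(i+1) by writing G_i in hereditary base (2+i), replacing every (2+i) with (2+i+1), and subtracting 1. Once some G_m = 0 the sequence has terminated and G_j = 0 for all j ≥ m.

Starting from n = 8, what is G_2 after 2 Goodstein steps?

553

G_0=8  [base 2] 2^(2 + 1)  →[2↦3]→  3^(3 + 1) = 81  −1 ⇒ G_1=80
G_1=80  [base 3] 2·3^3 + 2·3^2 + 2·3 + 2  →[3↦4]→  2·4^4 + 2·4^2 + 2·4 + 2 = 554  −1 ⇒ G_2=553
G_2=553  [base 4] 2·4^4 + 2·4^2 + 2·4 + 1  →[4↦5]→  2·5^5 + 2·5^2 + 2·5 + 1 = 6311  −1 ⇒ G_3=6310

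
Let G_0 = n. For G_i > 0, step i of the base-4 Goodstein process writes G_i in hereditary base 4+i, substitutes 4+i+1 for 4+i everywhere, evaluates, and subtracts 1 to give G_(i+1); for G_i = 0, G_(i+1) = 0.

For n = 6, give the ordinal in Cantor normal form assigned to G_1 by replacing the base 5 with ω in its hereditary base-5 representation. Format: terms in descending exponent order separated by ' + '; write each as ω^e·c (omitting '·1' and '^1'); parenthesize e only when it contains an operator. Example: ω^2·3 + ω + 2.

ω + 1

[0] 6 ≡ 4 + 2 (base 4). Lift 5: 7. −1: 6.
[1] 6 ≡ 5 + 1 (base 5). Lift 6: 7. −1: 6.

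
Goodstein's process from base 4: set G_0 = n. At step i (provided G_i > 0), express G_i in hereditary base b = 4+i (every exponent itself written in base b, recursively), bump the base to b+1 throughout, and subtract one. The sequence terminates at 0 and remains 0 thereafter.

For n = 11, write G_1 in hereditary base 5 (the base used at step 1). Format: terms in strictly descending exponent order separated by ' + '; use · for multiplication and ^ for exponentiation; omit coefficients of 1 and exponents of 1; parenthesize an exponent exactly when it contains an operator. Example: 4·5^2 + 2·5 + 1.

i=0: 11 = 2·4 + 3 (b=4); 4→5: 2·5 + 3 = 13; 13−1 = 12
i=1: 12 = 2·5 + 2 (b=5); 5→6: 2·6 + 2 = 14; 14−1 = 13

2·5 + 2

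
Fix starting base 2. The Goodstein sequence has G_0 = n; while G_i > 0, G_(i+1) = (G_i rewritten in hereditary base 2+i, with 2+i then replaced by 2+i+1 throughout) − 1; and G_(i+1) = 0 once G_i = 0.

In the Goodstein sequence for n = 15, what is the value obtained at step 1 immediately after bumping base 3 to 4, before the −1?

G_0=15  [base 2] 2^(2 + 1) + 2^2 + 2 + 1  →[2↦3]→  3^(3 + 1) + 3^3 + 3 + 1 = 112  −1 ⇒ G_1=111
G_1=111  [base 3] 3^(3 + 1) + 3^3 + 3  →[3↦4]→  4^(4 + 1) + 4^4 + 4 = 1284  −1 ⇒ G_2=1283

1284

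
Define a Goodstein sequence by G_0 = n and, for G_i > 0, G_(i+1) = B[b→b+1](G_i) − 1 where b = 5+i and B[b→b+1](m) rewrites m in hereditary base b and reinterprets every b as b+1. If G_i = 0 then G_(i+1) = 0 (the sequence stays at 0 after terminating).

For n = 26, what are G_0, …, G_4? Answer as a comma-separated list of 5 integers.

step 0: 26 = 5^2 + 1; sub 6 for 5: 6^2 + 1; = 37; G_1 = 37−1 = 36
step 1: 36 = 6^2; sub 7 for 6: 7^2; = 49; G_2 = 49−1 = 48
step 2: 48 = 6·7 + 6; sub 8 for 7: 6·8 + 6; = 54; G_3 = 54−1 = 53
step 3: 53 = 6·8 + 5; sub 9 for 8: 6·9 + 5; = 59; G_4 = 59−1 = 58

26, 36, 48, 53, 58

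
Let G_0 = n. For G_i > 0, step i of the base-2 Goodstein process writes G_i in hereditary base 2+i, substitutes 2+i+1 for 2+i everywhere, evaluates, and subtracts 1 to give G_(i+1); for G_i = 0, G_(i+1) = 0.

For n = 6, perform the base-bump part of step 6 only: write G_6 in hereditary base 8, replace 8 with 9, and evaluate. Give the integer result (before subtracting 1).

332148

G_0=6  [base 2] 2^2 + 2  →[2↦3]→  3^3 + 3 = 30  −1 ⇒ G_1=29
G_1=29  [base 3] 3^3 + 2  →[3↦4]→  4^4 + 2 = 258  −1 ⇒ G_2=257
G_2=257  [base 4] 4^4 + 1  →[4↦5]→  5^5 + 1 = 3126  −1 ⇒ G_3=3125
G_3=3125  [base 5] 5^5  →[5↦6]→  6^6 = 46656  −1 ⇒ G_4=46655
G_4=46655  [base 6] 5·6^5 + 5·6^4 + 5·6^3 + 5·6^2 + 5·6 + 5  →[6↦7]→  5·7^5 + 5·7^4 + 5·7^3 + 5·7^2 + 5·7 + 5 = 98040  −1 ⇒ G_5=98039
G_5=98039  [base 7] 5·7^5 + 5·7^4 + 5·7^3 + 5·7^2 + 5·7 + 4  →[7↦8]→  5·8^5 + 5·8^4 + 5·8^3 + 5·8^2 + 5·8 + 4 = 187244  −1 ⇒ G_6=187243
G_6=187243  [base 8] 5·8^5 + 5·8^4 + 5·8^3 + 5·8^2 + 5·8 + 3  →[8↦9]→  5·9^5 + 5·9^4 + 5·9^3 + 5·9^2 + 5·9 + 3 = 332148  −1 ⇒ G_7=332147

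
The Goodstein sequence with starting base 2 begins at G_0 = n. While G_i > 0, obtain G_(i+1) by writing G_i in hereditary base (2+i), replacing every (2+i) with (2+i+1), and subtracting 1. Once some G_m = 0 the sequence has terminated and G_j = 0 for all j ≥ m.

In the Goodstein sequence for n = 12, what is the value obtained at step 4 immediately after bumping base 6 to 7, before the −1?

5764911

G_0=12  [base 2] 2^(2 + 1) + 2^2  →[2↦3]→  3^(3 + 1) + 3^3 = 108  −1 ⇒ G_1=107
G_1=107  [base 3] 3^(3 + 1) + 2·3^2 + 2·3 + 2  →[3↦4]→  4^(4 + 1) + 2·4^2 + 2·4 + 2 = 1066  −1 ⇒ G_2=1065
G_2=1065  [base 4] 4^(4 + 1) + 2·4^2 + 2·4 + 1  →[4↦5]→  5^(5 + 1) + 2·5^2 + 2·5 + 1 = 15686  −1 ⇒ G_3=15685
G_3=15685  [base 5] 5^(5 + 1) + 2·5^2 + 2·5  →[5↦6]→  6^(6 + 1) + 2·6^2 + 2·6 = 280020  −1 ⇒ G_4=280019
G_4=280019  [base 6] 6^(6 + 1) + 2·6^2 + 6 + 5  →[6↦7]→  7^(7 + 1) + 2·7^2 + 7 + 5 = 5764911  −1 ⇒ G_5=5764910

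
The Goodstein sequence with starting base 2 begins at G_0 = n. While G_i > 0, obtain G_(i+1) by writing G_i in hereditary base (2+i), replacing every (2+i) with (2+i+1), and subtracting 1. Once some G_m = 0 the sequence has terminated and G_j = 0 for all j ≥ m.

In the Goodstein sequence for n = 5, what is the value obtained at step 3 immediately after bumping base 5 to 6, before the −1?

776

base 2: 5 = 2^2 + 1; at 3: 3^3 + 1 = 28; next = 27
base 3: 27 = 3^3; at 4: 4^4 = 256; next = 255
base 4: 255 = 3·4^3 + 3·4^2 + 3·4 + 3; at 5: 3·5^3 + 3·5^2 + 3·5 + 3 = 468; next = 467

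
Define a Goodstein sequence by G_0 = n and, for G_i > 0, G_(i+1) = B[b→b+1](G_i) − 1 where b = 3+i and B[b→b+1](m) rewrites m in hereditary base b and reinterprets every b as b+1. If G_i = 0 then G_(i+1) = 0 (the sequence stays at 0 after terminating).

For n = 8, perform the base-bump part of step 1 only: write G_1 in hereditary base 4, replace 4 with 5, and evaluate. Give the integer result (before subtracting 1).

[0] 8 ≡ 2·3 + 2 (base 3). Lift 4: 10. −1: 9.
[1] 9 ≡ 2·4 + 1 (base 4). Lift 5: 11. −1: 10.

11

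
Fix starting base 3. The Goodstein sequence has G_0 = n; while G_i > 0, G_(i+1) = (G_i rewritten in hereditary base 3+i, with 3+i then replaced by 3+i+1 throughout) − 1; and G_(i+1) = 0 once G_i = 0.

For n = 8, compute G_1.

base 3: 8 = 2·3 + 2; at 4: 2·4 + 2 = 10; next = 9
base 4: 9 = 2·4 + 1; at 5: 2·5 + 1 = 11; next = 10

9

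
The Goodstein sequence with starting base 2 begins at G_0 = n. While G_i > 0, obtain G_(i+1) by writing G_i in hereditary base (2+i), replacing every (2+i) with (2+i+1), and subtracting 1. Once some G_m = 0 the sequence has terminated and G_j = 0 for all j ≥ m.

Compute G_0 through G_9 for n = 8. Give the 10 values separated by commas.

8, 80, 553, 6310, 93395, 1647195, 33554571, 774841151, 20000000211, 570623341475

i=0: 8 = 2^(2 + 1) (b=2); 2→3: 3^(3 + 1) = 81; 81−1 = 80
i=1: 80 = 2·3^3 + 2·3^2 + 2·3 + 2 (b=3); 3→4: 2·4^4 + 2·4^2 + 2·4 + 2 = 554; 554−1 = 553
i=2: 553 = 2·4^4 + 2·4^2 + 2·4 + 1 (b=4); 4→5: 2·5^5 + 2·5^2 + 2·5 + 1 = 6311; 6311−1 = 6310
i=3: 6310 = 2·5^5 + 2·5^2 + 2·5 (b=5); 5→6: 2·6^6 + 2·6^2 + 2·6 = 93396; 93396−1 = 93395
i=4: 93395 = 2·6^6 + 2·6^2 + 6 + 5 (b=6); 6→7: 2·7^7 + 2·7^2 + 7 + 5 = 1647196; 1647196−1 = 1647195
i=5: 1647195 = 2·7^7 + 2·7^2 + 7 + 4 (b=7); 7→8: 2·8^8 + 2·8^2 + 8 + 4 = 33554572; 33554572−1 = 33554571
i=6: 33554571 = 2·8^8 + 2·8^2 + 8 + 3 (b=8); 8→9: 2·9^9 + 2·9^2 + 9 + 3 = 774841152; 774841152−1 = 774841151
i=7: 774841151 = 2·9^9 + 2·9^2 + 9 + 2 (b=9); 9→10: 2·10^10 + 2·10^2 + 10 + 2 = 20000000212; 20000000212−1 = 20000000211
i=8: 20000000211 = 2·10^10 + 2·10^2 + 10 + 1 (b=10); 10→11: 2·11^11 + 2·11^2 + 11 + 1 = 570623341476; 570623341476−1 = 570623341475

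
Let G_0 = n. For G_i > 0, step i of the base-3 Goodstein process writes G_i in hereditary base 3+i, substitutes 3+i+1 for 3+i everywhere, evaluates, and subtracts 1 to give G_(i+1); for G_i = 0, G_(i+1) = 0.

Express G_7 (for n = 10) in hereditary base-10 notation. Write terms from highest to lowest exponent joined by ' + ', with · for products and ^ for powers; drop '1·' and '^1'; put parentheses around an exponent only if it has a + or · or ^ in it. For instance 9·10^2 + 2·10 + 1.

3·10 + 9

G_0 = 10. HB_3(10) = 3^2 + 1. Bump = 17. G_1 = 16.
G_1 = 16. HB_4(16) = 4^2. Bump = 25. G_2 = 24.
G_2 = 24. HB_5(24) = 4·5 + 4. Bump = 28. G_3 = 27.
G_3 = 27. HB_6(27) = 4·6 + 3. Bump = 31. G_4 = 30.
G_4 = 30. HB_7(30) = 4·7 + 2. Bump = 34. G_5 = 33.
G_5 = 33. HB_8(33) = 4·8 + 1. Bump = 37. G_6 = 36.
G_6 = 36. HB_9(36) = 4·9. Bump = 40. G_7 = 39.
G_7 = 39. HB_10(39) = 3·10 + 9. Bump = 42. G_8 = 41.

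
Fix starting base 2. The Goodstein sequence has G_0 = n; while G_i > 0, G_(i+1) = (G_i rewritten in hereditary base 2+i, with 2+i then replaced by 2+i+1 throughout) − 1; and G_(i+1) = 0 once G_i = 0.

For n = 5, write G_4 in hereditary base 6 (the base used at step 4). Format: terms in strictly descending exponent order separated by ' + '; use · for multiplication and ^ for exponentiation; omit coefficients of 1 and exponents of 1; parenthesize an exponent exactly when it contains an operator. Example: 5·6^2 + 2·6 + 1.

G_0=5  [base 2] 2^2 + 1  →[2↦3]→  3^3 + 1 = 28  −1 ⇒ G_1=27
G_1=27  [base 3] 3^3  →[3↦4]→  4^4 = 256  −1 ⇒ G_2=255
G_2=255  [base 4] 3·4^3 + 3·4^2 + 3·4 + 3  →[4↦5]→  3·5^3 + 3·5^2 + 3·5 + 3 = 468  −1 ⇒ G_3=467
G_3=467  [base 5] 3·5^3 + 3·5^2 + 3·5 + 2  →[5↦6]→  3·6^3 + 3·6^2 + 3·6 + 2 = 776  −1 ⇒ G_4=775
G_4=775  [base 6] 3·6^3 + 3·6^2 + 3·6 + 1  →[6↦7]→  3·7^3 + 3·7^2 + 3·7 + 1 = 1198  −1 ⇒ G_5=1197

3·6^3 + 3·6^2 + 3·6 + 1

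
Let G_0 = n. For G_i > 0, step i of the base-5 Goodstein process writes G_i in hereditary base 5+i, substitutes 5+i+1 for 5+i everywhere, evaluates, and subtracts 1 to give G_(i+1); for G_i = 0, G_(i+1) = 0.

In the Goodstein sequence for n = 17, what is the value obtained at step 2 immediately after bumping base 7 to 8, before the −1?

24

[0] 17 ≡ 3·5 + 2 (base 5). Lift 6: 20. −1: 19.
[1] 19 ≡ 3·6 + 1 (base 6). Lift 7: 22. −1: 21.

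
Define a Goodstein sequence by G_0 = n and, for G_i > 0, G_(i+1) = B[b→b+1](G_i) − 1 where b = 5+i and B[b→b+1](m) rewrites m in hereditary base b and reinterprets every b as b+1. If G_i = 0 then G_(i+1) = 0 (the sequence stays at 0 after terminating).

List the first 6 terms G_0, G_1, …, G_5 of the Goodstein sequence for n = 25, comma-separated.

25, 35, 39, 43, 47, 51

25 —HB5→ 5^2 —bump→ 6^2 = 36 —(−1)→ 35
35 —HB6→ 5·6 + 5 —bump→ 5·7 + 5 = 40 —(−1)→ 39
39 —HB7→ 5·7 + 4 —bump→ 5·8 + 4 = 44 —(−1)→ 43
43 —HB8→ 5·8 + 3 —bump→ 5·9 + 3 = 48 —(−1)→ 47
47 —HB9→ 5·9 + 2 —bump→ 5·10 + 2 = 52 —(−1)→ 51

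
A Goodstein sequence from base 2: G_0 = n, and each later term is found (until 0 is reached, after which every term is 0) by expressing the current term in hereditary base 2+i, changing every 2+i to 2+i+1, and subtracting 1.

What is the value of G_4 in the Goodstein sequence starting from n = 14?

326591

14 —HB2→ 2^(2 + 1) + 2^2 + 2 —bump→ 3^(3 + 1) + 3^3 + 3 = 111 —(−1)→ 110
110 —HB3→ 3^(3 + 1) + 3^3 + 2 —bump→ 4^(4 + 1) + 4^4 + 2 = 1282 —(−1)→ 1281
1281 —HB4→ 4^(4 + 1) + 4^4 + 1 —bump→ 5^(5 + 1) + 5^5 + 1 = 18751 —(−1)→ 18750
18750 —HB5→ 5^(5 + 1) + 5^5 —bump→ 6^(6 + 1) + 6^6 = 326592 —(−1)→ 326591
326591 —HB6→ 6^(6 + 1) + 5·6^5 + 5·6^4 + 5·6^3 + 5·6^2 + 5·6 + 5 —bump→ 7^(7 + 1) + 5·7^5 + 5·7^4 + 5·7^3 + 5·7^2 + 5·7 + 5 = 5862841 —(−1)→ 5862840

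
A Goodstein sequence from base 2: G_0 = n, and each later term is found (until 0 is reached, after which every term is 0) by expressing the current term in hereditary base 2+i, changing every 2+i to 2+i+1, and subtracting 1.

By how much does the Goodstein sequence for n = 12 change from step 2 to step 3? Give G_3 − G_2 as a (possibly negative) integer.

14620

i=0: 12 = 2^(2 + 1) + 2^2 (b=2); 2→3: 3^(3 + 1) + 3^3 = 108; 108−1 = 107
i=1: 107 = 3^(3 + 1) + 2·3^2 + 2·3 + 2 (b=3); 3→4: 4^(4 + 1) + 2·4^2 + 2·4 + 2 = 1066; 1066−1 = 1065
i=2: 1065 = 4^(4 + 1) + 2·4^2 + 2·4 + 1 (b=4); 4→5: 5^(5 + 1) + 2·5^2 + 2·5 + 1 = 15686; 15686−1 = 15685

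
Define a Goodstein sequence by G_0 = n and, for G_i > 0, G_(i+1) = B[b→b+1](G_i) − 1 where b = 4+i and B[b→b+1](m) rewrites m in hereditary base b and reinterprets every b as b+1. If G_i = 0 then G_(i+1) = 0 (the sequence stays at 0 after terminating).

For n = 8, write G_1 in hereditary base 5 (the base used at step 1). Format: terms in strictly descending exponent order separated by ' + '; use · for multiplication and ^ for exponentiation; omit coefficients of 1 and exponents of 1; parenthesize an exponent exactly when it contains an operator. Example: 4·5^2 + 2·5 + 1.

5 + 4

8 —HB4→ 2·4 —bump→ 2·5 = 10 —(−1)→ 9
9 —HB5→ 5 + 4 —bump→ 6 + 4 = 10 —(−1)→ 9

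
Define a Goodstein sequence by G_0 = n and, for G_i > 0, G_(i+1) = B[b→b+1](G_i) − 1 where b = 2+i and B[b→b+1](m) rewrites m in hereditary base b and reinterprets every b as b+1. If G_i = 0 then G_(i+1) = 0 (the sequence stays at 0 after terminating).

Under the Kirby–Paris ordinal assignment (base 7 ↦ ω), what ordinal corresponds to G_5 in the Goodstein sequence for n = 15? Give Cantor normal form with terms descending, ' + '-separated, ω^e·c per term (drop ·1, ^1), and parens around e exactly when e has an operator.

step 0: 15 = 2^(2 + 1) + 2^2 + 2 + 1; sub 3 for 2: 3^(3 + 1) + 3^3 + 3 + 1; = 112; G_1 = 112−1 = 111
step 1: 111 = 3^(3 + 1) + 3^3 + 3; sub 4 for 3: 4^(4 + 1) + 4^4 + 4; = 1284; G_2 = 1284−1 = 1283
step 2: 1283 = 4^(4 + 1) + 4^4 + 3; sub 5 for 4: 5^(5 + 1) + 5^5 + 3; = 18753; G_3 = 18753−1 = 18752
step 3: 18752 = 5^(5 + 1) + 5^5 + 2; sub 6 for 5: 6^(6 + 1) + 6^6 + 2; = 326594; G_4 = 326594−1 = 326593
step 4: 326593 = 6^(6 + 1) + 6^6 + 1; sub 7 for 6: 7^(7 + 1) + 7^7 + 1; = 6588345; G_5 = 6588345−1 = 6588344
step 5: 6588344 = 7^(7 + 1) + 7^7; sub 8 for 7: 8^(8 + 1) + 8^8; = 150994944; G_6 = 150994944−1 = 150994943

ω^(ω + 1) + ω^ω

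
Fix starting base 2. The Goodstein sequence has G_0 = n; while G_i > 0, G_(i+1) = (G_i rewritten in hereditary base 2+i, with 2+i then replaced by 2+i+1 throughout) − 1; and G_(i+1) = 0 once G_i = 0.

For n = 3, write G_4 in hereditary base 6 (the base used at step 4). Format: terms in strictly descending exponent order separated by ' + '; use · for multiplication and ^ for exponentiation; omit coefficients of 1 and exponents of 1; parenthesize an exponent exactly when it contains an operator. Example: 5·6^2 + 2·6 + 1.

[0] 3 ≡ 2 + 1 (base 2). Lift 3: 4. −1: 3.
[1] 3 ≡ 3 (base 3). Lift 4: 4. −1: 3.
[2] 3 ≡ 3 (base 4). Lift 5: 3. −1: 2.
[3] 2 ≡ 2 (base 5). Lift 6: 2. −1: 1.
[4] 1 ≡ 1 (base 6). Lift 7: 1. −1: 0.

1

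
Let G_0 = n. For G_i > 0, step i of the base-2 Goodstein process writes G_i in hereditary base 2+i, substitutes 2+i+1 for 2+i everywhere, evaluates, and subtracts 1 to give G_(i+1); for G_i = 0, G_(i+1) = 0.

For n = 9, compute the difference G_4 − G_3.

130901

base 2: 9 = 2^(2 + 1) + 1; at 3: 3^(3 + 1) + 1 = 82; next = 81
base 3: 81 = 3^(3 + 1); at 4: 4^(4 + 1) = 1024; next = 1023
base 4: 1023 = 3·4^4 + 3·4^3 + 3·4^2 + 3·4 + 3; at 5: 3·5^5 + 3·5^3 + 3·5^2 + 3·5 + 3 = 9843; next = 9842
base 5: 9842 = 3·5^5 + 3·5^3 + 3·5^2 + 3·5 + 2; at 6: 3·6^6 + 3·6^3 + 3·6^2 + 3·6 + 2 = 140744; next = 140743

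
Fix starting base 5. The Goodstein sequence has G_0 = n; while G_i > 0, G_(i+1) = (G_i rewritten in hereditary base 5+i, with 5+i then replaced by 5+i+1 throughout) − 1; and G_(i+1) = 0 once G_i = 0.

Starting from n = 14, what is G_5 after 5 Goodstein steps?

19

(0) 14|_5 = 2·5 + 4 ↦ 2·6 + 4|_6 = 16 ⇒ 15
(1) 15|_6 = 2·6 + 3 ↦ 2·7 + 3|_7 = 17 ⇒ 16
(2) 16|_7 = 2·7 + 2 ↦ 2·8 + 2|_8 = 18 ⇒ 17
(3) 17|_8 = 2·8 + 1 ↦ 2·9 + 1|_9 = 19 ⇒ 18
(4) 18|_9 = 2·9 ↦ 2·10|_10 = 20 ⇒ 19
(5) 19|_10 = 10 + 9 ↦ 11 + 9|_11 = 20 ⇒ 19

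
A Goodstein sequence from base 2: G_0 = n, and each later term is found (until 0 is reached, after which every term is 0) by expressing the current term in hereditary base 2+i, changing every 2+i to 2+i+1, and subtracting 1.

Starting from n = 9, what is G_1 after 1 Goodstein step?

step 0: 9 = 2^(2 + 1) + 1; sub 3 for 2: 3^(3 + 1) + 1; = 82; G_1 = 82−1 = 81
step 1: 81 = 3^(3 + 1); sub 4 for 3: 4^(4 + 1); = 1024; G_2 = 1024−1 = 1023

81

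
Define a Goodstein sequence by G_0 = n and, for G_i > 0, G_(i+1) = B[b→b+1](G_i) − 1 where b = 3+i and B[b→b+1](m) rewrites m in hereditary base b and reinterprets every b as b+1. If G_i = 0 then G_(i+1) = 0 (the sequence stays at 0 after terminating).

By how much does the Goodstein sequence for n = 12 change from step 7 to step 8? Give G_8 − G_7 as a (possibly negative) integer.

6

base 3: 12 = 3^2 + 3; at 4: 4^2 + 4 = 20; next = 19
base 4: 19 = 4^2 + 3; at 5: 5^2 + 3 = 28; next = 27
base 5: 27 = 5^2 + 2; at 6: 6^2 + 2 = 38; next = 37
base 6: 37 = 6^2 + 1; at 7: 7^2 + 1 = 50; next = 49
base 7: 49 = 7^2; at 8: 8^2 = 64; next = 63
base 8: 63 = 7·8 + 7; at 9: 7·9 + 7 = 70; next = 69
base 9: 69 = 7·9 + 6; at 10: 7·10 + 6 = 76; next = 75
base 10: 75 = 7·10 + 5; at 11: 7·11 + 5 = 82; next = 81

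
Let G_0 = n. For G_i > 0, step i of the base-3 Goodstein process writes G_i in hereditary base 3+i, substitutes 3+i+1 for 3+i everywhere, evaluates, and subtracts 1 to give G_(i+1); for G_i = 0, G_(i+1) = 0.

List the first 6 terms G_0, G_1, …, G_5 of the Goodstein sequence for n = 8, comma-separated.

[0] 8 ≡ 2·3 + 2 (base 3). Lift 4: 10. −1: 9.
[1] 9 ≡ 2·4 + 1 (base 4). Lift 5: 11. −1: 10.
[2] 10 ≡ 2·5 (base 5). Lift 6: 12. −1: 11.
[3] 11 ≡ 6 + 5 (base 6). Lift 7: 12. −1: 11.
[4] 11 ≡ 7 + 4 (base 7). Lift 8: 12. −1: 11.

8, 9, 10, 11, 11, 11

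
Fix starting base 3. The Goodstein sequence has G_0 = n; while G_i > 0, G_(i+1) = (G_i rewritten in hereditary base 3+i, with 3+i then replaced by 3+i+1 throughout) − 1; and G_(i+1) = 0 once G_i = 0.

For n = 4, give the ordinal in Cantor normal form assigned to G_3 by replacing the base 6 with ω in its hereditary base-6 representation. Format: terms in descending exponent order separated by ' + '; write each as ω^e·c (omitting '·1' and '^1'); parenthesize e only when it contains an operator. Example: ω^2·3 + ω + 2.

3

G_0=4  [base 3] 3 + 1  →[3↦4]→  4 + 1 = 5  −1 ⇒ G_1=4
G_1=4  [base 4] 4  →[4↦5]→  5 = 5  −1 ⇒ G_2=4
G_2=4  [base 5] 4  →[5↦6]→  4 = 4  −1 ⇒ G_3=3
G_3=3  [base 6] 3  →[6↦7]→  3 = 3  −1 ⇒ G_4=2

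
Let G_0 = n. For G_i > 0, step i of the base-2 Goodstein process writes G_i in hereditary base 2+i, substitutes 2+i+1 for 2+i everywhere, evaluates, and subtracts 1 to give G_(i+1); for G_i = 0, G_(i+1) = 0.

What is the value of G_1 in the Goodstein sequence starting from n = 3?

3

G_0=3  [base 2] 2 + 1  →[2↦3]→  3 + 1 = 4  −1 ⇒ G_1=3
G_1=3  [base 3] 3  →[3↦4]→  4 = 4  −1 ⇒ G_2=3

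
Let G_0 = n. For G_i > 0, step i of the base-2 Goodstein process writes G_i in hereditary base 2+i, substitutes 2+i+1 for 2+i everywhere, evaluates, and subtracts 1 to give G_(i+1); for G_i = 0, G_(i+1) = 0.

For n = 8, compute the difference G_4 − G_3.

87085

8 —HB2→ 2^(2 + 1) —bump→ 3^(3 + 1) = 81 —(−1)→ 80
80 —HB3→ 2·3^3 + 2·3^2 + 2·3 + 2 —bump→ 2·4^4 + 2·4^2 + 2·4 + 2 = 554 —(−1)→ 553
553 —HB4→ 2·4^4 + 2·4^2 + 2·4 + 1 —bump→ 2·5^5 + 2·5^2 + 2·5 + 1 = 6311 —(−1)→ 6310
6310 —HB5→ 2·5^5 + 2·5^2 + 2·5 —bump→ 2·6^6 + 2·6^2 + 2·6 = 93396 —(−1)→ 93395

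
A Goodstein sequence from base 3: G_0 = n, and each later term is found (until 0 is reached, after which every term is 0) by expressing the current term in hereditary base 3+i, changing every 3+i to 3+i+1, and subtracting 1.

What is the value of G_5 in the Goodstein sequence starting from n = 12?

63

i=0: 12 = 3^2 + 3 (b=3); 3→4: 4^2 + 4 = 20; 20−1 = 19
i=1: 19 = 4^2 + 3 (b=4); 4→5: 5^2 + 3 = 28; 28−1 = 27
i=2: 27 = 5^2 + 2 (b=5); 5→6: 6^2 + 2 = 38; 38−1 = 37
i=3: 37 = 6^2 + 1 (b=6); 6→7: 7^2 + 1 = 50; 50−1 = 49
i=4: 49 = 7^2 (b=7); 7→8: 8^2 = 64; 64−1 = 63
i=5: 63 = 7·8 + 7 (b=8); 8→9: 7·9 + 7 = 70; 70−1 = 69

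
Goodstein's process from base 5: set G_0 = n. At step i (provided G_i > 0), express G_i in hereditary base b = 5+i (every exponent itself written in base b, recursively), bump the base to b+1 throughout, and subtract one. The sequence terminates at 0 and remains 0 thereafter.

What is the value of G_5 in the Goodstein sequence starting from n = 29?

i=0: 29 = 5^2 + 4 (b=5); 5→6: 6^2 + 4 = 40; 40−1 = 39
i=1: 39 = 6^2 + 3 (b=6); 6→7: 7^2 + 3 = 52; 52−1 = 51
i=2: 51 = 7^2 + 2 (b=7); 7→8: 8^2 + 2 = 66; 66−1 = 65
i=3: 65 = 8^2 + 1 (b=8); 8→9: 9^2 + 1 = 82; 82−1 = 81
i=4: 81 = 9^2 (b=9); 9→10: 10^2 = 100; 100−1 = 99

99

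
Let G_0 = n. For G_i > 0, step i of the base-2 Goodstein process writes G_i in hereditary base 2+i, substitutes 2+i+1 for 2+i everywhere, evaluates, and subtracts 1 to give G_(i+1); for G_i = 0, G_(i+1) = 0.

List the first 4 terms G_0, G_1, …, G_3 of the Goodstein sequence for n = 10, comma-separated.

G_0=10  [base 2] 2^(2 + 1) + 2  →[2↦3]→  3^(3 + 1) + 3 = 84  −1 ⇒ G_1=83
G_1=83  [base 3] 3^(3 + 1) + 2  →[3↦4]→  4^(4 + 1) + 2 = 1026  −1 ⇒ G_2=1025
G_2=1025  [base 4] 4^(4 + 1) + 1  →[4↦5]→  5^(5 + 1) + 1 = 15626  −1 ⇒ G_3=15625

10, 83, 1025, 15625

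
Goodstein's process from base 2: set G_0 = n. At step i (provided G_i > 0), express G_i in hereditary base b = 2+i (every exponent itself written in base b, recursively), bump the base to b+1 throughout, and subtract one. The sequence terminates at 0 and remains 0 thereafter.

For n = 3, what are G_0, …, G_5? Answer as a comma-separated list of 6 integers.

3, 3, 3, 2, 1, 0

base 2: 3 = 2 + 1; at 3: 3 + 1 = 4; next = 3
base 3: 3 = 3; at 4: 4 = 4; next = 3
base 4: 3 = 3; at 5: 3 = 3; next = 2
base 5: 2 = 2; at 6: 2 = 2; next = 1
base 6: 1 = 1; at 7: 1 = 1; next = 0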